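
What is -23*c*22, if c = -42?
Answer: 21252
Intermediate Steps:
-23*c*22 = -23*(-42)*22 = 966*22 = 21252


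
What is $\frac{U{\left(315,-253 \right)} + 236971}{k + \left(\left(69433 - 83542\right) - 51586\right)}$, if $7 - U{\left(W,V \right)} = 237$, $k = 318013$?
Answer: $\frac{236741}{252318} \approx 0.93826$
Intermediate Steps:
$U{\left(W,V \right)} = -230$ ($U{\left(W,V \right)} = 7 - 237 = -230$)
$\frac{U{\left(315,-253 \right)} + 236971}{k + \left(\left(69433 - 83542\right) - 51586\right)} = \frac{-230 + 236971}{318013 + \left(\left(69433 - 83542\right) - 51586\right)} = \frac{236741}{318013 - 65695} = \frac{236741}{252318}$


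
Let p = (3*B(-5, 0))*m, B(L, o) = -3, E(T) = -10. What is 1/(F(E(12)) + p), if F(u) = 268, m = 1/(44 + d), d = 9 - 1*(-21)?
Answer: 74/19823 ≈ 0.0037330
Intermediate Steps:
d = 30 (d = 9 + 21 = 30)
m = 1/74 (m = 1/(44 + 30) = 1/74 ≈ 0.013514)
p = -9/74 (p = (3*(-3))*(1/74) = -9*1/74 = -9/74 ≈ -0.12162)
1/(F(E(12)) + p) = 1/(268 - 9/74) = 1/(19823/74) = 74/19823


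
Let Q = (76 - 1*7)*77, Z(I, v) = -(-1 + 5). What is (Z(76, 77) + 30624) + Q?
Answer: 35933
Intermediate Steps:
Z(I, v) = -4 (Z(I, v) = -1*4 = -4)
Q = 5313 (Q = (76 - 7)*77 = 69*77 = 5313)
(Z(76, 77) + 30624) + Q = (-4 + 30624) + 5313 = 30620 + 5313 = 35933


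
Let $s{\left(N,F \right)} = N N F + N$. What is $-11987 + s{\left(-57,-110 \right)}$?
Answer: $-369434$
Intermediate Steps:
$s{\left(N,F \right)} = N + F N^{2}$ ($s{\left(N,F \right)} = N^{2} F + N = F N^{2} + N = N + F N^{2}$)
$-11987 + s{\left(-57,-110 \right)} = -11987 - 57 \left(1 - -6270\right) = -11987 - 57 \left(1 + 6270\right) = -11987 - 357447 = -369434$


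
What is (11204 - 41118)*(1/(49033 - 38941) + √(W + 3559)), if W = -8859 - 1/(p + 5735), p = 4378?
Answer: -14957/5046 - 29914*I*√542045685813/10113 ≈ -2.9641 - 2.1778e+6*I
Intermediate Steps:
W = -89591068/10113 (W = -8859 - 1/(4378 + 5735) = -8859 - 1/10113 = -89591068/10113 ≈ -8859.0)
(11204 - 41118)*(1/(49033 - 38941) + √(W + 3559)) = (11204 - 41118)*(1/(49033 - 38941) + √(-89591068/10113 + 3559)) = -29914*(1/10092 + √(-53598901/10113)) = -29914*(1/10092 + I*√542045685813/10113) = -14957/5046 - 29914*I*√542045685813/10113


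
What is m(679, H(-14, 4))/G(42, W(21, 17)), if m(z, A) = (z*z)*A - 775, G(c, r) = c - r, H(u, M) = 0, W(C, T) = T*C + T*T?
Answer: 775/604 ≈ 1.2831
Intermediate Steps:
W(C, T) = T² + C*T (W(C, T) = C*T + T² = T² + C*T)
m(z, A) = -775 + A*z² (m(z, A) = z²*A - 775 = A*z² - 775 = -775 + A*z²)
m(679, H(-14, 4))/G(42, W(21, 17)) = (-775 + 0*679²)/(42 - 17*(21 + 17)) = (-775 + 0*461041)/(42 - 17*38) = (-775 + 0)/(42 - 1*646) = -775/(42 - 646) = -775/(-604) = -775*(-1/604) = 775/604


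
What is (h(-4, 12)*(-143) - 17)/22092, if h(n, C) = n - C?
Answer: 757/7364 ≈ 0.10280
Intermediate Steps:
(h(-4, 12)*(-143) - 17)/22092 = ((-4 - 1*12)*(-143) - 17)/22092 = ((-4 - 12)*(-143) - 17)*(1/22092) = (-16*(-143) - 17)*(1/22092) = (2288 - 17)*(1/22092) = 2271*(1/22092) = 757/7364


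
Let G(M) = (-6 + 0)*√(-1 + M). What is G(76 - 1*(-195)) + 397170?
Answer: 397170 - 18*√30 ≈ 3.9707e+5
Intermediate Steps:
G(M) = -6*√(-1 + M)
G(76 - 1*(-195)) + 397170 = -6*√(-1 + (76 - 1*(-195))) + 397170 = -6*√(-1 + (76 + 195)) + 397170 = -6*√(-1 + 271) + 397170 = -18*√30 + 397170 = 397170 - 18*√30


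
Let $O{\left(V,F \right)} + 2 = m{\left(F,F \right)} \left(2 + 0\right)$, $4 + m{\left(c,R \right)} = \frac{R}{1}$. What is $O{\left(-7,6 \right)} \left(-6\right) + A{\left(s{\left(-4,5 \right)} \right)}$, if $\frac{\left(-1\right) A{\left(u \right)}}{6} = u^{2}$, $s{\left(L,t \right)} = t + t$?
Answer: $-612$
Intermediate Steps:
$m{\left(c,R \right)} = -4 + R$ ($m{\left(c,R \right)} = -4 + \frac{R}{1} = -4 + R 1 = -4 + R$)
$s{\left(L,t \right)} = 2 t$
$O{\left(V,F \right)} = -10 + 2 F$ ($O{\left(V,F \right)} = -2 + \left(-4 + F\right) \left(2 + 0\right) = -2 + \left(-4 + F\right) 2 = -2 + \left(-8 + 2 F\right) = -10 + 2 F$)
$A{\left(u \right)} = - 6 u^{2}$
$O{\left(-7,6 \right)} \left(-6\right) + A{\left(s{\left(-4,5 \right)} \right)} = \left(-10 + 2 \cdot 6\right) \left(-6\right) - 6 \left(2 \cdot 5\right)^{2} = \left(-10 + 12\right) \left(-6\right) - 6 \cdot 10^{2} = 2 \left(-6\right) - 600 = -12 - 600 = -612$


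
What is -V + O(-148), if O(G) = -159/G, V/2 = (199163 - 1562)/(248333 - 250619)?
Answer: 9808895/56388 ≈ 173.95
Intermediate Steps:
V = -65867/381 (V = 2*((199163 - 1562)/(248333 - 250619)) = 2*(197601/(-2286)) = 2*(197601*(-1/2286)) = 2*(-65867/762) = -65867/381 ≈ -172.88)
-V + O(-148) = -1*(-65867/381) - 159/(-148) = 65867/381 - 159*(-1/148) = 65867/381 + 159/148 = 9808895/56388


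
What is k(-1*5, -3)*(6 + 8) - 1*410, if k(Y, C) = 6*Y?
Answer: -830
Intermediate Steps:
k(-1*5, -3)*(6 + 8) - 1*410 = (6*(-1*5))*(6 + 8) - 1*410 = (6*(-5))*14 - 410 = -30*14 - 410 = -420 - 410 = -830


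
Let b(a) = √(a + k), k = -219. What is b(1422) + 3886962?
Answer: 3886962 + √1203 ≈ 3.8870e+6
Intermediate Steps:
b(a) = √(-219 + a) (b(a) = √(a - 219) = √(-219 + a))
b(1422) + 3886962 = √(-219 + 1422) + 3886962 = √1203 + 3886962 = 3886962 + √1203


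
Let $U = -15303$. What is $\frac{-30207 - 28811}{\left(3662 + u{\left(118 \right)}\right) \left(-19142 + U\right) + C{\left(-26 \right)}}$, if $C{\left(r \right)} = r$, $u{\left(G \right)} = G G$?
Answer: $\frac{29509}{302874898} \approx 9.743 \cdot 10^{-5}$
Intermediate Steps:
$u{\left(G \right)} = G^{2}$
$\frac{-30207 - 28811}{\left(3662 + u{\left(118 \right)}\right) \left(-19142 + U\right) + C{\left(-26 \right)}} = \frac{-30207 - 28811}{\left(3662 + 118^{2}\right) \left(-19142 - 15303\right) - 26} = - \frac{59018}{\left(3662 + 13924\right) \left(-34445\right) - 26} = - \frac{59018}{17586 \left(-34445\right) - 26} = - \frac{59018}{-605749770 - 26} = - \frac{59018}{-605749796} = \left(-59018\right) \left(- \frac{1}{605749796}\right) = \frac{29509}{302874898}$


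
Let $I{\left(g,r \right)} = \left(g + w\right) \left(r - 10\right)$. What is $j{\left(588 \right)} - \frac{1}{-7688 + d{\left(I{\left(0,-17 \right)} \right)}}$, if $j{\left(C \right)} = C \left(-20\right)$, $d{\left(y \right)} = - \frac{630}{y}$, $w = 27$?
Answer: $- \frac{7322457999}{622658} \approx -11760.0$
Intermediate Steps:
$I{\left(g,r \right)} = \left(-10 + r\right) \left(27 + g\right)$ ($I{\left(g,r \right)} = \left(g + 27\right) \left(r - 10\right) = \left(27 + g\right) \left(-10 + r\right) = \left(-10 + r\right) \left(27 + g\right)$)
$j{\left(C \right)} = - 20 C$
$j{\left(588 \right)} - \frac{1}{-7688 + d{\left(I{\left(0,-17 \right)} \right)}} = \left(-20\right) 588 - \frac{1}{-7688 - \frac{630}{-270 - 0 + 27 \left(-17\right) + 0 \left(-17\right)}} = -11760 - \frac{1}{-7688 - \frac{630}{-270 + 0 - 459 + 0}} = -11760 - \frac{1}{-7688 - \frac{630}{-729}} = -11760 - \frac{1}{-7688 - - \frac{70}{81}} = -11760 - \frac{1}{-7688 + \frac{70}{81}} = -11760 - \frac{1}{- \frac{622658}{81}} = -11760 - - \frac{81}{622658} = -11760 + \frac{81}{622658} = - \frac{7322457999}{622658}$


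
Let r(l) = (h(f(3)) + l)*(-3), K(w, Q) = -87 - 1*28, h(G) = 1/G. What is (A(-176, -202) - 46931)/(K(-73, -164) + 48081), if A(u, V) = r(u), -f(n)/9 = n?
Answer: -208813/215847 ≈ -0.96741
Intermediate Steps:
f(n) = -9*n
h(G) = 1/G
K(w, Q) = -115 (K(w, Q) = -87 - 28 = -115)
r(l) = ⅑ - 3*l (r(l) = (1/(-9*3) + l)*(-3) = (1/(-27) + l)*(-3) = (-1/27 + l)*(-3) = ⅑ - 3*l)
A(u, V) = ⅑ - 3*u
(A(-176, -202) - 46931)/(K(-73, -164) + 48081) = ((⅑ - 3*(-176)) - 46931)/(-115 + 48081) = ((⅑ + 528) - 46931)/47966 = (4753/9 - 46931)*(1/47966) = -417626/9*1/47966 = -208813/215847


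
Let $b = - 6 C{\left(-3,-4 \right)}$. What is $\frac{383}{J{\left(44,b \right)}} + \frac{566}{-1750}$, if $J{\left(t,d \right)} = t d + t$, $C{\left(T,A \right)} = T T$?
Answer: $- \frac{995081}{2040500} \approx -0.48767$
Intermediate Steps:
$C{\left(T,A \right)} = T^{2}$
$b = -54$ ($b = - 6 \left(-3\right)^{2} = \left(-6\right) 9 = -54$)
$J{\left(t,d \right)} = t + d t$ ($J{\left(t,d \right)} = d t + t = t + d t$)
$\frac{383}{J{\left(44,b \right)}} + \frac{566}{-1750} = \frac{383}{44 \left(1 - 54\right)} + \frac{566}{-1750} = \frac{383}{44 \left(-53\right)} + 566 \left(- \frac{1}{1750}\right) = \frac{383}{-2332} - \frac{283}{875} = 383 \left(- \frac{1}{2332}\right) - \frac{283}{875} = - \frac{383}{2332} - \frac{283}{875} = - \frac{995081}{2040500}$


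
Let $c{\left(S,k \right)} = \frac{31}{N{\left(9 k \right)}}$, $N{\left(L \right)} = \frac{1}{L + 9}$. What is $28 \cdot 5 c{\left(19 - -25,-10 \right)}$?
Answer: $-351540$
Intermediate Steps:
$N{\left(L \right)} = \frac{1}{9 + L}$
$c{\left(S,k \right)} = 279 + 279 k$ ($c{\left(S,k \right)} = \frac{31}{\frac{1}{9 + 9 k}} = 31 \left(9 + 9 k\right) = 279 + 279 k$)
$28 \cdot 5 c{\left(19 - -25,-10 \right)} = 28 \cdot 5 \left(279 + 279 \left(-10\right)\right) = 140 \left(279 - 2790\right) = 140 \left(-2511\right) = -351540$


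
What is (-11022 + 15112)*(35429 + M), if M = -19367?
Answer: 65693580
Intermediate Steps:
(-11022 + 15112)*(35429 + M) = (-11022 + 15112)*(35429 - 19367) = 4090*16062 = 65693580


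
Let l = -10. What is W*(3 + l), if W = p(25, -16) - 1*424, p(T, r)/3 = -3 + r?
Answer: 3367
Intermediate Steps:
p(T, r) = -9 + 3*r (p(T, r) = 3*(-3 + r) = -9 + 3*r)
W = -481 (W = (-9 + 3*(-16)) - 1*424 = (-9 - 48) - 424 = -57 - 424 = -481)
W*(3 + l) = -481*(3 - 10) = -481*(-7) = 3367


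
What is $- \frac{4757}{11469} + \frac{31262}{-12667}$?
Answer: $- \frac{418800797}{145277823} \approx -2.8828$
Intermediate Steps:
$- \frac{4757}{11469} + \frac{31262}{-12667} = \left(-4757\right) \frac{1}{11469} + 31262 \left(- \frac{1}{12667}\right) = - \frac{4757}{11469} - \frac{31262}{12667} = - \frac{418800797}{145277823}$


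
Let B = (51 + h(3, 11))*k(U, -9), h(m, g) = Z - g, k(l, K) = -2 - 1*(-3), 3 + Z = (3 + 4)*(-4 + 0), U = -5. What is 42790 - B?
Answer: 42781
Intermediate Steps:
Z = -31 (Z = -3 + (3 + 4)*(-4 + 0) = -3 + 7*(-4) = -3 - 28 = -31)
k(l, K) = 1 (k(l, K) = -2 + 3 = 1)
h(m, g) = -31 - g
B = 9 (B = (51 + (-31 - 1*11))*1 = (51 + (-31 - 11))*1 = (51 - 42)*1 = 9*1 = 9)
42790 - B = 42790 - 1*9 = 42790 - 9 = 42781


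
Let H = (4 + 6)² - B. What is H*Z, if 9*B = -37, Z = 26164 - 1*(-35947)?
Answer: 58198007/9 ≈ 6.4664e+6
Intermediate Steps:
Z = 62111 (Z = 26164 + 35947 = 62111)
B = -37/9 (B = (⅑)*(-37) = -37/9 ≈ -4.1111)
H = 937/9 (H = (4 + 6)² - 1*(-37/9) = 10² + 37/9 = 100 + 37/9 = 937/9 ≈ 104.11)
H*Z = (937/9)*62111 = 58198007/9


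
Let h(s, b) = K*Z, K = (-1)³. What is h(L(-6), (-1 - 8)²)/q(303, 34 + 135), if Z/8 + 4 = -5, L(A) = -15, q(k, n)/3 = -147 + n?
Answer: 12/11 ≈ 1.0909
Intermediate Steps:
q(k, n) = -441 + 3*n (q(k, n) = 3*(-147 + n) = -441 + 3*n)
K = -1
Z = -72 (Z = -32 + 8*(-5) = -32 - 40 = -72)
h(s, b) = 72 (h(s, b) = -1*(-72) = 72)
h(L(-6), (-1 - 8)²)/q(303, 34 + 135) = 72/(-441 + 3*(34 + 135)) = 72/(-441 + 3*169) = 72/(-441 + 507) = 72/66 = 72*(1/66) = 12/11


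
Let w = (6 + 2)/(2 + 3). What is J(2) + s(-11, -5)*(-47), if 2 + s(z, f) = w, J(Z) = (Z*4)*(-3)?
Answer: -26/5 ≈ -5.2000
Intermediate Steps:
J(Z) = -12*Z (J(Z) = (4*Z)*(-3) = -12*Z)
w = 8/5 ≈ 1.6000
s(z, f) = -⅖ (s(z, f) = -2 + 8/5 = -⅖)
J(2) + s(-11, -5)*(-47) = -12*2 - ⅖*(-47) = -24 + 94/5 = -26/5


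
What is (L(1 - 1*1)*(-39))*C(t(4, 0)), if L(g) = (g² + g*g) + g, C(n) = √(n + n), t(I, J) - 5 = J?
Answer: 0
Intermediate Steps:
t(I, J) = 5 + J
C(n) = √2*√n (C(n) = √(2*n) = √2*√n)
L(g) = g + 2*g² (L(g) = (g² + g²) + g = 2*g² + g = g + 2*g²)
(L(1 - 1*1)*(-39))*C(t(4, 0)) = (((1 - 1*1)*(1 + 2*(1 - 1*1)))*(-39))*(√2*√(5 + 0)) = (((1 - 1)*(1 + 2*(1 - 1)))*(-39))*(√2*√5) = ((0*(1 + 2*0))*(-39))*√10 = ((0*(1 + 0))*(-39))*√10 = ((0*1)*(-39))*√10 = (0*(-39))*√10 = 0*√10 = 0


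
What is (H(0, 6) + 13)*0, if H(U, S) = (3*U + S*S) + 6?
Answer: 0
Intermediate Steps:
H(U, S) = 6 + S² + 3*U (H(U, S) = (3*U + S²) + 6 = (S² + 3*U) + 6 = 6 + S² + 3*U)
(H(0, 6) + 13)*0 = ((6 + 6² + 3*0) + 13)*0 = ((6 + 36 + 0) + 13)*0 = (42 + 13)*0 = 55*0 = 0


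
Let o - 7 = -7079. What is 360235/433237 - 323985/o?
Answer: 142909871365/3063852064 ≈ 46.644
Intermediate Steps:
o = -7072 (o = 7 - 7079 = -7072)
360235/433237 - 323985/o = 360235/433237 - 323985/(-7072) = 360235*(1/433237) - 323985*(-1/7072) = 360235/433237 + 323985/7072 = 142909871365/3063852064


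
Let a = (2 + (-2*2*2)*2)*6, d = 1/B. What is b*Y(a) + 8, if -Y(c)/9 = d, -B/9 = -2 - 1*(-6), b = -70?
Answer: -19/2 ≈ -9.5000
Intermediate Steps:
B = -36 (B = -9*(-2 - 1*(-6)) = -9*(-2 + 6) = -9*4 = -36)
d = -1/36 (d = 1/(-36) = -1/36 ≈ -0.027778)
a = -84 (a = (2 - 4*2*2)*6 = (2 - 8*2)*6 = (2 - 16)*6 = -14*6 = -84)
Y(c) = 1/4 (Y(c) = -9*(-1/36) = 1/4)
b*Y(a) + 8 = -70*1/4 + 8 = -35/2 + 8 = -19/2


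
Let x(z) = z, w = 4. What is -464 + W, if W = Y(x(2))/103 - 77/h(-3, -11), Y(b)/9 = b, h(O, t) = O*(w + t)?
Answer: -144455/309 ≈ -467.49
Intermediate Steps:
h(O, t) = O*(4 + t)
Y(b) = 9*b
W = -1079/309 (W = (9*2)/103 - 77*(-1/(3*(4 - 11))) = 18*(1/103) - 77/((-3*(-7))) = 18/103 - 77/21 = 18/103 - 77*1/21 = 18/103 - 11/3 = -1079/309 ≈ -3.4919)
-464 + W = -464 - 1079/309 = -144455/309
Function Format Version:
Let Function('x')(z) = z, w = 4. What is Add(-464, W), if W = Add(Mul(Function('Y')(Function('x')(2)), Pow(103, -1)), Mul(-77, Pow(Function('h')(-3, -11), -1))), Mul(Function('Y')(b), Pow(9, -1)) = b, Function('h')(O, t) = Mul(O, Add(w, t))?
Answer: Rational(-144455, 309) ≈ -467.49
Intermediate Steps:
Function('h')(O, t) = Mul(O, Add(4, t))
Function('Y')(b) = Mul(9, b)
W = Rational(-1079, 309) (W = Add(Mul(Mul(9, 2), Pow(103, -1)), Mul(-77, Pow(Mul(-3, Add(4, -11)), -1))) = Add(Mul(18, Rational(1, 103)), Mul(-77, Pow(Mul(-3, -7), -1))) = Add(Rational(18, 103), Mul(-77, Pow(21, -1))) = Add(Rational(18, 103), Mul(-77, Rational(1, 21))) = Add(Rational(18, 103), Rational(-11, 3)) = Rational(-1079, 309) ≈ -3.4919)
Add(-464, W) = Add(-464, Rational(-1079, 309)) = Rational(-144455, 309)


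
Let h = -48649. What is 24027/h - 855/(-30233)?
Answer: -684813396/1470805217 ≈ -0.46560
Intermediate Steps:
24027/h - 855/(-30233) = 24027/(-48649) - 855/(-30233) = 24027*(-1/48649) - 855*(-1/30233) = -24027/48649 + 855/30233 = -684813396/1470805217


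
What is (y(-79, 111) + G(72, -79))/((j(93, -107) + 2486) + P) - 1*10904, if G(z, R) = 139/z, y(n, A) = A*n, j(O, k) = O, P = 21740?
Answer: -19093186301/1750968 ≈ -10904.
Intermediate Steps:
(y(-79, 111) + G(72, -79))/((j(93, -107) + 2486) + P) - 1*10904 = (111*(-79) + 139/72)/((93 + 2486) + 21740) - 1*10904 = (-8769 + 139*(1/72))/(2579 + 21740) - 10904 = (-8769 + 139/72)/24319 - 10904 = -631229/72*1/24319 - 10904 = -631229/1750968 - 10904 = -19093186301/1750968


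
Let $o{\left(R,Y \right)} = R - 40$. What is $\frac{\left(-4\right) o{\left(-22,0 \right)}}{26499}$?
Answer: $\frac{248}{26499} \approx 0.0093588$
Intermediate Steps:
$o{\left(R,Y \right)} = -40 + R$ ($o{\left(R,Y \right)} = R - 40 = -40 + R$)
$\frac{\left(-4\right) o{\left(-22,0 \right)}}{26499} = \frac{\left(-4\right) \left(-40 - 22\right)}{26499} = \left(-4\right) \left(-62\right) \frac{1}{26499} = 248 \cdot \frac{1}{26499} = \frac{248}{26499}$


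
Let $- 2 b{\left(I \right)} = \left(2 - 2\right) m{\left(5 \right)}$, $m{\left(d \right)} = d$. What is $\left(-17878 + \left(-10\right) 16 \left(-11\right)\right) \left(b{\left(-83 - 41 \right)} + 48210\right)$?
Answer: $-777048780$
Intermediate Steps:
$b{\left(I \right)} = 0$ ($b{\left(I \right)} = - \frac{\left(2 - 2\right) 5}{2} = - \frac{0 \cdot 5}{2} = \left(- \frac{1}{2}\right) 0 = 0$)
$\left(-17878 + \left(-10\right) 16 \left(-11\right)\right) \left(b{\left(-83 - 41 \right)} + 48210\right) = \left(-17878 + \left(-10\right) 16 \left(-11\right)\right) \left(0 + 48210\right) = \left(-17878 - -1760\right) 48210 = \left(-17878 + 1760\right) 48210 = \left(-16118\right) 48210 = -777048780$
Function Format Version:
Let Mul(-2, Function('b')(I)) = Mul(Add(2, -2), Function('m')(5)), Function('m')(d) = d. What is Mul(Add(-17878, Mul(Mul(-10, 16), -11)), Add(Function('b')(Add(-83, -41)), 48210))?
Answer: -777048780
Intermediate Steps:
Function('b')(I) = 0 (Function('b')(I) = Mul(Rational(-1, 2), Mul(Add(2, -2), 5)) = Mul(Rational(-1, 2), Mul(0, 5)) = Mul(Rational(-1, 2), 0) = 0)
Mul(Add(-17878, Mul(Mul(-10, 16), -11)), Add(Function('b')(Add(-83, -41)), 48210)) = Mul(Add(-17878, Mul(Mul(-10, 16), -11)), Add(0, 48210)) = Mul(Add(-17878, Mul(-160, -11)), 48210) = Mul(Add(-17878, 1760), 48210) = Mul(-16118, 48210) = -777048780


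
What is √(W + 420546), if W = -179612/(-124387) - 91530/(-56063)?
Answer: 26*√30253292211147858286427/6973508381 ≈ 648.50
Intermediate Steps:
W = 21454729666/6973508381 (W = -179612*(-1/124387) - 91530*(-1/56063) = 179612/124387 + 91530/56063 = 21454729666/6973508381 ≈ 3.0766)
√(W + 420546) = √(21454729666/6973508381 + 420546) = √(2932702510325692/6973508381) = 26*√30253292211147858286427/6973508381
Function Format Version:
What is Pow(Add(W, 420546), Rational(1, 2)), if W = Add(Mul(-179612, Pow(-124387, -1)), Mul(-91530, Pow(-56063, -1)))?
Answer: Mul(Rational(26, 6973508381), Pow(30253292211147858286427, Rational(1, 2))) ≈ 648.50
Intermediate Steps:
W = Rational(21454729666, 6973508381) (W = Add(Mul(-179612, Rational(-1, 124387)), Mul(-91530, Rational(-1, 56063))) = Add(Rational(179612, 124387), Rational(91530, 56063)) = Rational(21454729666, 6973508381) ≈ 3.0766)
Pow(Add(W, 420546), Rational(1, 2)) = Pow(Add(Rational(21454729666, 6973508381), 420546), Rational(1, 2)) = Pow(Rational(2932702510325692, 6973508381), Rational(1, 2)) = Mul(Rational(26, 6973508381), Pow(30253292211147858286427, Rational(1, 2)))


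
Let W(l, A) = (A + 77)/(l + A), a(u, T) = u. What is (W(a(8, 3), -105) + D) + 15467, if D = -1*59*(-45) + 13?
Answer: 1759123/97 ≈ 18135.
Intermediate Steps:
W(l, A) = (77 + A)/(A + l)
D = 2668 (D = -59*(-45) + 13 = 2655 + 13 = 2668)
(W(a(8, 3), -105) + D) + 15467 = ((77 - 105)/(-105 + 8) + 2668) + 15467 = (-28/(-97) + 2668) + 15467 = (-1/97*(-28) + 2668) + 15467 = (28/97 + 2668) + 15467 = 258824/97 + 15467 = 1759123/97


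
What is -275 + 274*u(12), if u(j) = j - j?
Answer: -275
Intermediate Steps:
u(j) = 0
-275 + 274*u(12) = -275 + 274*0 = -275 + 0 = -275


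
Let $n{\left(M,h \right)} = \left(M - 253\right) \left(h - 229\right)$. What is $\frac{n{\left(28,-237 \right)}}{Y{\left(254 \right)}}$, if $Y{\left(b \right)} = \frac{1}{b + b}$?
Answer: $53263800$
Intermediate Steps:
$n{\left(M,h \right)} = \left(-253 + M\right) \left(-229 + h\right)$ ($n{\left(M,h \right)} = \left(M - 253\right) \left(-229 + h\right) = \left(-253 + M\right) \left(-229 + h\right)$)
$Y{\left(b \right)} = \frac{1}{2 b}$
$\frac{n{\left(28,-237 \right)}}{Y{\left(254 \right)}} = \frac{57937 - -59961 - 6412 + 28 \left(-237\right)}{\frac{1}{2} \cdot \frac{1}{254}} = \frac{57937 + 59961 - 6412 - 6636}{\frac{1}{2} \cdot \frac{1}{254}} = 104850 \frac{1}{\frac{1}{508}} = 104850 \cdot 508 = 53263800$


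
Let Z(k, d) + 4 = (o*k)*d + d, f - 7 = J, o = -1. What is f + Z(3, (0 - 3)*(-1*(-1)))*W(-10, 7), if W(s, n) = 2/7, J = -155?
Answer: -1032/7 ≈ -147.43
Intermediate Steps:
f = -148 (f = 7 - 155 = -148)
W(s, n) = 2/7 (W(s, n) = 2*(⅐) = 2/7)
Z(k, d) = -4 + d - d*k (Z(k, d) = -4 + ((-k)*d + d) = -4 + (-d*k + d) = -4 + (d - d*k) = -4 + d - d*k)
f + Z(3, (0 - 3)*(-1*(-1)))*W(-10, 7) = -148 + (-4 + (0 - 3)*(-1*(-1)) - 1*(0 - 3)*(-1*(-1))*3)*(2/7) = -148 + (-4 - 3*1 - 1*(-3*1)*3)*(2/7) = -148 + (-4 - 3 - 1*(-3)*3)*(2/7) = -148 + (-4 - 3 + 9)*(2/7) = -148 + 2*(2/7) = -148 + 4/7 = -1032/7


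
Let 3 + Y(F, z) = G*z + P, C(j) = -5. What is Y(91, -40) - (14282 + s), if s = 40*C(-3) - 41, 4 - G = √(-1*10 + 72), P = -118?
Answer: -14322 + 40*√62 ≈ -14007.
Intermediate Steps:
G = 4 - √62 (G = 4 - √(-1*10 + 72) = 4 - √(-10 + 72) = 4 - √62 ≈ -3.8740)
Y(F, z) = -121 + z*(4 - √62) (Y(F, z) = -3 + ((4 - √62)*z - 118) = -3 + (z*(4 - √62) - 118) = -3 + (-118 + z*(4 - √62)) = -121 + z*(4 - √62))
s = -241 (s = 40*(-5) - 41 = -200 - 41 = -241)
Y(91, -40) - (14282 + s) = (-121 - 40*(4 - √62)) - (14282 - 241) = (-121 + (-160 + 40*√62)) - 1*14041 = (-281 + 40*√62) - 14041 = -14322 + 40*√62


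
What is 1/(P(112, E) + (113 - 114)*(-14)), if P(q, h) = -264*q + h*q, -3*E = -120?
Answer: -1/25074 ≈ -3.9882e-5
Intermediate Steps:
E = 40 (E = -⅓*(-120) = 40)
1/(P(112, E) + (113 - 114)*(-14)) = 1/(112*(-264 + 40) + (113 - 114)*(-14)) = 1/(112*(-224) - 1*(-14)) = 1/(-25088 + 14) = 1/(-25074) = -1/25074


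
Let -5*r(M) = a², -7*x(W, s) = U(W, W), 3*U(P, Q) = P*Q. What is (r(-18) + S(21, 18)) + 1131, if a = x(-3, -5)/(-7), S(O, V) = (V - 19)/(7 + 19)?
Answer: 353006791/312130 ≈ 1131.0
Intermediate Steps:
U(P, Q) = P*Q/3 (U(P, Q) = (P*Q)/3 = P*Q/3)
x(W, s) = -W²/21 (x(W, s) = -W*W/21 = -W²/21)
S(O, V) = -19/26 + V/26 (S(O, V) = (-19 + V)/26 = (-19 + V)*(1/26) = -19/26 + V/26)
a = 3/49 (a = -1/21*(-3)²/(-7) = -1/21*9*(-⅐) = -3/7*(-⅐) = 3/49 ≈ 0.061224)
r(M) = -9/12005 (r(M) = -(3/49)²/5 = -⅕*9/2401 = -9/12005)
(r(-18) + S(21, 18)) + 1131 = (-9/12005 + (-19/26 + (1/26)*18)) + 1131 = (-9/12005 + (-19/26 + 9/13)) + 1131 = (-9/12005 - 1/26) + 1131 = -12239/312130 + 1131 = 353006791/312130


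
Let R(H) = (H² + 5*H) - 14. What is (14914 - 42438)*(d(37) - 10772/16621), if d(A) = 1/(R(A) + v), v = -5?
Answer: 454652414076/25513235 ≈ 17820.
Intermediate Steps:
R(H) = -14 + H² + 5*H
d(A) = 1/(-19 + A² + 5*A) (d(A) = 1/((-14 + A² + 5*A) - 5) = 1/(-19 + A² + 5*A))
(14914 - 42438)*(d(37) - 10772/16621) = (14914 - 42438)*(1/(-19 + 37² + 5*37) - 10772/16621) = -27524*(1/(-19 + 1369 + 185) - 10772*1/16621) = -27524*(1/1535 - 10772/16621) = -27524*(-16518399/25513235) = 454652414076/25513235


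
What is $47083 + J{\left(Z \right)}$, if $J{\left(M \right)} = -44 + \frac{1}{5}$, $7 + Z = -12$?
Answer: $\frac{235196}{5} \approx 47039.0$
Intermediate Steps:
$Z = -19$ ($Z = -7 - 12 = -19$)
$J{\left(M \right)} = - \frac{219}{5}$ ($J{\left(M \right)} = -44 + \frac{1}{5} = - \frac{219}{5}$)
$47083 + J{\left(Z \right)} = 47083 - \frac{219}{5} = \frac{235196}{5}$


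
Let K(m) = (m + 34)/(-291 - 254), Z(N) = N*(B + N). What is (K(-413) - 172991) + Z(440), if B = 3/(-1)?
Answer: 10512884/545 ≈ 19290.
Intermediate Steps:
B = -3 (B = 3*(-1) = -3)
Z(N) = N*(-3 + N)
K(m) = -34/545 - m/545 (K(m) = (34 + m)/(-545) = (34 + m)*(-1/545) = -34/545 - m/545)
(K(-413) - 172991) + Z(440) = ((-34/545 - 1/545*(-413)) - 172991) + 440*(-3 + 440) = ((-34/545 + 413/545) - 172991) + 440*437 = (379/545 - 172991) + 192280 = -94279716/545 + 192280 = 10512884/545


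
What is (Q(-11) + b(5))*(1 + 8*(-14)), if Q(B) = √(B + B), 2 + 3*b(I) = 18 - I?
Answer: -407 - 111*I*√22 ≈ -407.0 - 520.64*I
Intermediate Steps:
b(I) = 16/3 - I/3 (b(I) = -⅔ + (18 - I)/3 = -⅔ + (6 - I/3) = 16/3 - I/3)
Q(B) = √2*√B (Q(B) = √(2*B) = √2*√B)
(Q(-11) + b(5))*(1 + 8*(-14)) = (√2*√(-11) + (16/3 - ⅓*5))*(1 + 8*(-14)) = (√2*(I*√11) + (16/3 - 5/3))*(1 - 112) = (I*√22 + 11/3)*(-111) = (11/3 + I*√22)*(-111) = -407 - 111*I*√22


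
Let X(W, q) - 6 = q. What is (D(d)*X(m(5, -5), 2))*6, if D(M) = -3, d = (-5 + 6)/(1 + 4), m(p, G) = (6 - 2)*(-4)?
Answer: -144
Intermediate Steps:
m(p, G) = -16 (m(p, G) = 4*(-4) = -16)
X(W, q) = 6 + q
d = 1/5 ≈ 0.20000
(D(d)*X(m(5, -5), 2))*6 = -3*(6 + 2)*6 = -3*8*6 = -24*6 = -144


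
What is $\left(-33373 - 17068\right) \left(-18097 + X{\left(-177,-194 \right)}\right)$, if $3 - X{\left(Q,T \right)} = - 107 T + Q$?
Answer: $1950805675$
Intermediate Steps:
$X{\left(Q,T \right)} = 3 - Q + 107 T$ ($X{\left(Q,T \right)} = 3 - \left(- 107 T + Q\right) = 3 - \left(Q - 107 T\right) = 3 - Q + 107 T$)
$\left(-33373 - 17068\right) \left(-18097 + X{\left(-177,-194 \right)}\right) = \left(-33373 - 17068\right) \left(-18097 + \left(3 - -177 + 107 \left(-194\right)\right)\right) = - 50441 \left(-18097 + \left(3 + 177 - 20758\right)\right) = - 50441 \left(-18097 - 20578\right) = \left(-50441\right) \left(-38675\right) = 1950805675$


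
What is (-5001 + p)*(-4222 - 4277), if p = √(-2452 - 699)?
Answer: 42503499 - 8499*I*√3151 ≈ 4.2503e+7 - 4.7708e+5*I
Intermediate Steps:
p = I*√3151 (p = √(-3151) = I*√3151 ≈ 56.134*I)
(-5001 + p)*(-4222 - 4277) = (-5001 + I*√3151)*(-4222 - 4277) = (-5001 + I*√3151)*(-8499) = 42503499 - 8499*I*√3151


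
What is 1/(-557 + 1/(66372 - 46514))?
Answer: -19858/11060905 ≈ -0.0017953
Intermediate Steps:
1/(-557 + 1/(66372 - 46514)) = 1/(-557 + 1/19858) = 1/(-11060905/19858) = -19858/11060905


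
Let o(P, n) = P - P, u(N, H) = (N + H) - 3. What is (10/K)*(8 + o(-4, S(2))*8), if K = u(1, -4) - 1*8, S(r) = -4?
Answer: -40/7 ≈ -5.7143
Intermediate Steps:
u(N, H) = -3 + H + N (u(N, H) = (H + N) - 3 = -3 + H + N)
K = -14 (K = (-3 - 4 + 1) - 1*8 = -6 - 8 = -14)
o(P, n) = 0
(10/K)*(8 + o(-4, S(2))*8) = (10/(-14))*(8 + 0*8) = (10*(-1/14))*(8 + 0) = -5/7*8 = -40/7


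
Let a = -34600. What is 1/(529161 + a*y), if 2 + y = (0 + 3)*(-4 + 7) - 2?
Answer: 1/356161 ≈ 2.8077e-6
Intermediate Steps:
y = 5 (y = -2 + ((0 + 3)*(-4 + 7) - 2) = -2 + (3*3 - 2) = -2 + (9 - 2) = -2 + 7 = 5)
1/(529161 + a*y) = 1/(529161 - 34600*5) = 1/(529161 - 173000) = 1/356161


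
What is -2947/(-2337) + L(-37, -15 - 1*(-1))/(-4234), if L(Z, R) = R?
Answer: 6255158/4947429 ≈ 1.2643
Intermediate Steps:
-2947/(-2337) + L(-37, -15 - 1*(-1))/(-4234) = -2947/(-2337) + (-15 - 1*(-1))/(-4234) = -2947*(-1/2337) + (-15 + 1)*(-1/4234) = 2947/2337 - 14*(-1/4234) = 2947/2337 + 7/2117 = 6255158/4947429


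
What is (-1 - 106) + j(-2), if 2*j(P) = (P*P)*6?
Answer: -95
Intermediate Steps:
j(P) = 3*P² (j(P) = ((P*P)*6)/2 = (P²*6)/2 = (6*P²)/2 = 3*P²)
(-1 - 106) + j(-2) = (-1 - 106) + 3*(-2)² = -107 + 3*4 = -107 + 12 = -95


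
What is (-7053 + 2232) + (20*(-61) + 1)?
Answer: -6040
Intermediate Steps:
(-7053 + 2232) + (20*(-61) + 1) = -4821 + (-1220 + 1) = -4821 - 1219 = -6040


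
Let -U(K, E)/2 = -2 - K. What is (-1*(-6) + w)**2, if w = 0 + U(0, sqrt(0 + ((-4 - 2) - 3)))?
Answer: 100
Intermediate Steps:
U(K, E) = 4 + 2*K (U(K, E) = -2*(-2 - K) = 4 + 2*K)
w = 4 (w = 0 + (4 + 2*0) = 0 + (4 + 0) = 0 + 4 = 4)
(-1*(-6) + w)**2 = (-1*(-6) + 4)**2 = (6 + 4)**2 = 10**2 = 100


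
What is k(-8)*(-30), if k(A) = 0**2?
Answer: 0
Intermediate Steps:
k(A) = 0
k(-8)*(-30) = 0*(-30) = 0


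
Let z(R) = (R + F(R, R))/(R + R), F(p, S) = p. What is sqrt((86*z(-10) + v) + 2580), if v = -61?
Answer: sqrt(2605) ≈ 51.039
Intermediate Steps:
z(R) = 1 (z(R) = (R + R)/(R + R) = (2*R)/((2*R)) = (2*R)*(1/(2*R)) = 1)
sqrt((86*z(-10) + v) + 2580) = sqrt((86*1 - 61) + 2580) = sqrt((86 - 61) + 2580) = sqrt(25 + 2580) = sqrt(2605)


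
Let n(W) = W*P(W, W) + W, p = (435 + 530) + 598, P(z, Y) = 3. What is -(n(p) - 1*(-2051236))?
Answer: -2057488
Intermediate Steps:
p = 1563 (p = 965 + 598 = 1563)
n(W) = 4*W (n(W) = W*3 + W = 3*W + W = 4*W)
-(n(p) - 1*(-2051236)) = -(4*1563 - 1*(-2051236)) = -(6252 + 2051236) = -1*2057488 = -2057488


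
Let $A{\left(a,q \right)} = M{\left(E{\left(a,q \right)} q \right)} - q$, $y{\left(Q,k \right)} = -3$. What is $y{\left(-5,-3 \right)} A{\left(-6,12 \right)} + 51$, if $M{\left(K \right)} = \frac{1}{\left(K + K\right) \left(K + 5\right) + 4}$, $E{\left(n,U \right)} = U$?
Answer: $\frac{3733689}{42916} \approx 87.0$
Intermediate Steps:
$M{\left(K \right)} = \frac{1}{4 + 2 K \left(5 + K\right)}$ ($M{\left(K \right)} = \frac{1}{2 K \left(5 + K\right) + 4} = \frac{1}{4 + 2 K \left(5 + K\right)}$)
$A{\left(a,q \right)} = \frac{1}{2 \left(2 + q^{4} + 5 q^{2}\right)} - q$ ($A{\left(a,q \right)} = \frac{1}{2 \left(2 + \left(q q\right)^{2} + 5 q q\right)} - q = \frac{1}{2 \left(2 + \left(q^{2}\right)^{2} + 5 q^{2}\right)} - q = \frac{1}{2 \left(2 + q^{4} + 5 q^{2}\right)} - q$)
$y{\left(-5,-3 \right)} A{\left(-6,12 \right)} + 51 = - 3 \left(\frac{1}{2 \left(2 + 12^{4} + 5 \cdot 12^{2}\right)} - 12\right) + 51 = - 3 \left(\frac{1}{2 \left(2 + 20736 + 5 \cdot 144\right)} - 12\right) + 51 = - 3 \left(\frac{1}{2 \left(2 + 20736 + 720\right)} - 12\right) + 51 = - 3 \left(\frac{1}{2 \cdot 21458} - 12\right) + 51 = - 3 \left(\frac{1}{2} \cdot \frac{1}{21458} - 12\right) + 51 = - 3 \left(\frac{1}{42916} - 12\right) + 51 = \left(-3\right) \left(- \frac{514991}{42916}\right) + 51 = \frac{1544973}{42916} + 51 = \frac{3733689}{42916}$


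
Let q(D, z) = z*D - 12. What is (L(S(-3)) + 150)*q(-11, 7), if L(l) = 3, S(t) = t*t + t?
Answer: -13617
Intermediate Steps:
S(t) = t + t**2 (S(t) = t**2 + t = t + t**2)
q(D, z) = -12 + D*z (q(D, z) = D*z - 12 = -12 + D*z)
(L(S(-3)) + 150)*q(-11, 7) = (3 + 150)*(-12 - 11*7) = 153*(-12 - 77) = 153*(-89) = -13617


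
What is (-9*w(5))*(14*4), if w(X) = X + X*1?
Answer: -5040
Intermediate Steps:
w(X) = 2*X (w(X) = X + X = 2*X)
(-9*w(5))*(14*4) = (-18*5)*(14*4) = -9*10*56 = -90*56 = -5040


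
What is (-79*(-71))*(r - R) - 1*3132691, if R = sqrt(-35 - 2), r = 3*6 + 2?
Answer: -3020511 - 5609*I*sqrt(37) ≈ -3.0205e+6 - 34118.0*I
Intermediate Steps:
r = 20 (r = 18 + 2 = 20)
R = I*sqrt(37) (R = sqrt(-37) = I*sqrt(37) ≈ 6.0828*I)
(-79*(-71))*(r - R) - 1*3132691 = (-79*(-71))*(20 - I*sqrt(37)) - 1*3132691 = 5609*(20 - I*sqrt(37)) - 3132691 = (112180 - 5609*I*sqrt(37)) - 3132691 = -3020511 - 5609*I*sqrt(37)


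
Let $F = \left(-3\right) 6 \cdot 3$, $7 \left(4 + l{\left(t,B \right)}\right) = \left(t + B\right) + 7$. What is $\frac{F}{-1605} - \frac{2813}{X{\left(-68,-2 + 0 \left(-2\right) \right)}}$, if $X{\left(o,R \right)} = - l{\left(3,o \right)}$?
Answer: $- \frac{10533137}{46010} \approx -228.93$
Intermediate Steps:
$l{\left(t,B \right)} = -3 + \frac{B}{7} + \frac{t}{7}$ ($l{\left(t,B \right)} = -4 + \frac{\left(t + B\right) + 7}{7} = -4 + \frac{\left(B + t\right) + 7}{7} = -4 + \frac{7 + B + t}{7} = -4 + \left(1 + \frac{B}{7} + \frac{t}{7}\right) = -3 + \frac{B}{7} + \frac{t}{7}$)
$X{\left(o,R \right)} = \frac{18}{7} - \frac{o}{7}$ ($X{\left(o,R \right)} = - (-3 + \frac{o}{7} + \frac{1}{7} \cdot 3) = - (-3 + \frac{o}{7} + \frac{3}{7}) = - (- \frac{18}{7} + \frac{o}{7}) = \frac{18}{7} - \frac{o}{7}$)
$F = -54$ ($F = \left(-18\right) 3 = -54$)
$\frac{F}{-1605} - \frac{2813}{X{\left(-68,-2 + 0 \left(-2\right) \right)}} = - \frac{54}{-1605} - \frac{2813}{\frac{18}{7} - - \frac{68}{7}} = \left(-54\right) \left(- \frac{1}{1605}\right) - \frac{2813}{\frac{18}{7} + \frac{68}{7}} = \frac{18}{535} - \frac{2813}{\frac{86}{7}} = \frac{18}{535} - \frac{19691}{86} = - \frac{10533137}{46010}$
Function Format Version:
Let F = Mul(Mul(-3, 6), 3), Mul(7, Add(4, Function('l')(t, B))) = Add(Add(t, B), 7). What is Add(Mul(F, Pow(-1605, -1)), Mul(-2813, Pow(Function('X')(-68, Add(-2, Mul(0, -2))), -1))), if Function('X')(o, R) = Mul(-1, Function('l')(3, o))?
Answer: Rational(-10533137, 46010) ≈ -228.93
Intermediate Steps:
Function('l')(t, B) = Add(-3, Mul(Rational(1, 7), B), Mul(Rational(1, 7), t)) (Function('l')(t, B) = Add(-4, Mul(Rational(1, 7), Add(Add(t, B), 7))) = Add(-4, Mul(Rational(1, 7), Add(Add(B, t), 7))) = Add(-4, Mul(Rational(1, 7), Add(7, B, t))) = Add(-4, Add(1, Mul(Rational(1, 7), B), Mul(Rational(1, 7), t))) = Add(-3, Mul(Rational(1, 7), B), Mul(Rational(1, 7), t)))
Function('X')(o, R) = Add(Rational(18, 7), Mul(Rational(-1, 7), o)) (Function('X')(o, R) = Mul(-1, Add(-3, Mul(Rational(1, 7), o), Mul(Rational(1, 7), 3))) = Mul(-1, Add(-3, Mul(Rational(1, 7), o), Rational(3, 7))) = Mul(-1, Add(Rational(-18, 7), Mul(Rational(1, 7), o))) = Add(Rational(18, 7), Mul(Rational(-1, 7), o)))
F = -54 (F = Mul(-18, 3) = -54)
Add(Mul(F, Pow(-1605, -1)), Mul(-2813, Pow(Function('X')(-68, Add(-2, Mul(0, -2))), -1))) = Add(Mul(-54, Pow(-1605, -1)), Mul(-2813, Pow(Add(Rational(18, 7), Mul(Rational(-1, 7), -68)), -1))) = Add(Mul(-54, Rational(-1, 1605)), Mul(-2813, Pow(Add(Rational(18, 7), Rational(68, 7)), -1))) = Add(Rational(18, 535), Mul(-2813, Pow(Rational(86, 7), -1))) = Add(Rational(18, 535), Mul(-2813, Rational(7, 86))) = Add(Rational(18, 535), Rational(-19691, 86)) = Rational(-10533137, 46010)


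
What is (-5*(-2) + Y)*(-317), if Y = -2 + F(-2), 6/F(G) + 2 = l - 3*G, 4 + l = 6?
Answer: -2853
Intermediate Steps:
l = 2 (l = -4 + 6 = 2)
F(G) = -2/G (F(G) = 6/(-2 + (2 - 3*G)) = 6/((-3*G)) = 6*(-1/(3*G)) = -2/G)
Y = -1 (Y = -2 - 2/(-2) = -2 - 2*(-½) = -2 + 1 = -1)
(-5*(-2) + Y)*(-317) = (-5*(-2) - 1)*(-317) = (10 - 1)*(-317) = 9*(-317) = -2853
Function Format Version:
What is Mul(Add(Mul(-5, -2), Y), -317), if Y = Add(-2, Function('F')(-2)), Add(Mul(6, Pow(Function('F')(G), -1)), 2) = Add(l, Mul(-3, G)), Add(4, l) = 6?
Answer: -2853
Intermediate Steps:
l = 2 (l = Add(-4, 6) = 2)
Function('F')(G) = Mul(-2, Pow(G, -1)) (Function('F')(G) = Mul(6, Pow(Add(-2, Add(2, Mul(-3, G))), -1)) = Mul(6, Pow(Mul(-3, G), -1)) = Mul(6, Mul(Rational(-1, 3), Pow(G, -1))) = Mul(-2, Pow(G, -1)))
Y = -1 (Y = Add(-2, Mul(-2, Pow(-2, -1))) = Add(-2, Mul(-2, Rational(-1, 2))) = Add(-2, 1) = -1)
Mul(Add(Mul(-5, -2), Y), -317) = Mul(Add(Mul(-5, -2), -1), -317) = Mul(Add(10, -1), -317) = Mul(9, -317) = -2853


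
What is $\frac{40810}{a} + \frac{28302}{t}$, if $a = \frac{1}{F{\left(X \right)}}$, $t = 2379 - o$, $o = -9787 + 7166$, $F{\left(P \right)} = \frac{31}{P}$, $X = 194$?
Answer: $\frac{1582760147}{242500} \approx 6526.8$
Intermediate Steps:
$o = -2621$
$t = 5000$ ($t = 2379 - -2621 = 2379 + 2621 = 5000$)
$a = \frac{194}{31}$ ($a = \frac{1}{31 \cdot \frac{1}{194}} = \frac{1}{\frac{31}{194}} = \frac{194}{31} \approx 6.2581$)
$\frac{40810}{a} + \frac{28302}{t} = \frac{40810}{\frac{194}{31}} + \frac{28302}{5000} = 40810 \cdot \frac{31}{194} + 28302 \cdot \frac{1}{5000} = \frac{632555}{97} + \frac{14151}{2500} = \frac{1582760147}{242500}$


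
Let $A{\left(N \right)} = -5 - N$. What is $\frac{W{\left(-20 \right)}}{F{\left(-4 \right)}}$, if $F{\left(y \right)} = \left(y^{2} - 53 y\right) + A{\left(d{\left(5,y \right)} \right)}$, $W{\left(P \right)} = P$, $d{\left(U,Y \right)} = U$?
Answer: $- \frac{10}{109} \approx -0.091743$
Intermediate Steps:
$F{\left(y \right)} = -10 + y^{2} - 53 y$ ($F{\left(y \right)} = \left(y^{2} - 53 y\right) - 10 = -10 + y^{2} - 53 y$)
$\frac{W{\left(-20 \right)}}{F{\left(-4 \right)}} = - \frac{20}{-10 + \left(-4\right)^{2} - -212} = - \frac{20}{-10 + 16 + 212} = - \frac{20}{218} = \left(-20\right) \frac{1}{218} = - \frac{10}{109}$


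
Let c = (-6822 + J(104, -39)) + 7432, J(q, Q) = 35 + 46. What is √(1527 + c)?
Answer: √2218 ≈ 47.096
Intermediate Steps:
J(q, Q) = 81
c = 691 (c = (-6822 + 81) + 7432 = -6741 + 7432 = 691)
√(1527 + c) = √(1527 + 691) = √2218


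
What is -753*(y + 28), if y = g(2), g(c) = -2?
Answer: -19578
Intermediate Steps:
y = -2
-753*(y + 28) = -753*(-2 + 28) = -753*26 = -19578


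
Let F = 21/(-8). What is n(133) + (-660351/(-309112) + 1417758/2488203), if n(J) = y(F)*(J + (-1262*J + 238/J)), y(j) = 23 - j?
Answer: -10467180642506222579/2435589118164 ≈ -4.2976e+6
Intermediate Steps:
F = -21/8 (F = 21*(-⅛) = -21/8 ≈ -2.6250)
n(J) = -258505*J/8 + 24395/(4*J) (n(J) = (23 - 1*(-21/8))*(J + (-1262*J + 238/J)) = (23 + 21/8)*(-1261*J + 238/J) = 205*(-1261*J + 238/J)/8 = -258505*J/8 + 24395/(4*J))
n(133) + (-660351/(-309112) + 1417758/2488203) = (205/8)*(238 - 1261*133²)/133 + (-660351/(-309112) + 1417758/2488203) = (205/8)*(1/133)*(238 - 1261*17689) + (-660351*(-1/309112) + 1417758*(1/2488203)) = (205/8)*(1/133)*(238 - 22305829) + (660351/309112 + 472586/829401) = (205/8)*(1/133)*(-22305591) + 693777783383/256377801912 = -653235165/152 + 693777783383/256377801912 = -10467180642506222579/2435589118164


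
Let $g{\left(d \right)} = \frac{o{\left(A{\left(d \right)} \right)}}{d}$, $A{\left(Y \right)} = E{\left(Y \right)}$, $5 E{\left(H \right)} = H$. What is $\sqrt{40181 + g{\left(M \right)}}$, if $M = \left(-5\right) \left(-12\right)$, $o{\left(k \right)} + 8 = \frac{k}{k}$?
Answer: $\frac{\sqrt{36162795}}{30} \approx 200.45$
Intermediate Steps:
$E{\left(H \right)} = \frac{H}{5}$
$A{\left(Y \right)} = \frac{Y}{5}$
$o{\left(k \right)} = -7$ ($o{\left(k \right)} = -8 + \frac{k}{k} = -8 + 1 = -7$)
$M = 60$
$g{\left(d \right)} = - \frac{7}{d}$
$\sqrt{40181 + g{\left(M \right)}} = \sqrt{40181 - \frac{7}{60}} = \sqrt{\frac{2410853}{60}} = \frac{\sqrt{36162795}}{30}$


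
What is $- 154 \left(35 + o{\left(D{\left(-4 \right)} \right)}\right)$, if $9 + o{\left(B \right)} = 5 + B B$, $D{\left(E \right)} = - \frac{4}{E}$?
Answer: $-4928$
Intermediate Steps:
$o{\left(B \right)} = -4 + B^{2}$ ($o{\left(B \right)} = -9 + \left(5 + B B\right) = -9 + \left(5 + B^{2}\right) = -4 + B^{2}$)
$- 154 \left(35 + o{\left(D{\left(-4 \right)} \right)}\right) = - 154 \left(35 - \left(4 - \left(- \frac{4}{-4}\right)^{2}\right)\right) = - 154 \left(35 - \left(4 - \left(\left(-4\right) \left(- \frac{1}{4}\right)\right)^{2}\right)\right) = - 154 \left(35 - \left(4 - 1^{2}\right)\right) = - 154 \left(35 + \left(-4 + 1\right)\right) = - 154 \left(35 - 3\right) = \left(-154\right) 32 = -4928$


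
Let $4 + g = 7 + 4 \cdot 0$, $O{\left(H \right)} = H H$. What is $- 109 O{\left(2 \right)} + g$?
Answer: $-433$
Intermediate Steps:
$O{\left(H \right)} = H^{2}$
$g = 3$ ($g = -4 + \left(7 + 4 \cdot 0\right) = -4 + \left(7 + 0\right) = -4 + 7 = 3$)
$- 109 O{\left(2 \right)} + g = - 109 \cdot 2^{2} + 3 = \left(-109\right) 4 + 3 = -436 + 3 = -433$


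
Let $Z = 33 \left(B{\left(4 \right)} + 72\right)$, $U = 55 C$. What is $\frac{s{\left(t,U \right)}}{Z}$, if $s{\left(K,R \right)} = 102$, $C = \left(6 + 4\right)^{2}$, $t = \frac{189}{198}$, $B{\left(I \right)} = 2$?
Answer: $\frac{17}{407} \approx 0.041769$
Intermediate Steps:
$t = \frac{21}{22}$ ($t = 189 \cdot \frac{1}{198} = \frac{21}{22} \approx 0.95455$)
$C = 100$ ($C = 10^{2} = 100$)
$U = 5500$ ($U = 55 \cdot 100 = 5500$)
$Z = 2442$ ($Z = 33 \left(2 + 72\right) = 33 \cdot 74 = 2442$)
$\frac{s{\left(t,U \right)}}{Z} = \frac{102}{2442} = 102 \cdot \frac{1}{2442} = \frac{17}{407}$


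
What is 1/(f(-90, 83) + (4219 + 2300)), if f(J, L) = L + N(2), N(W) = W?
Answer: 1/6604 ≈ 0.00015142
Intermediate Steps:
f(J, L) = 2 + L (f(J, L) = L + 2 = 2 + L)
1/(f(-90, 83) + (4219 + 2300)) = 1/((2 + 83) + (4219 + 2300)) = 1/(85 + 6519) = 1/6604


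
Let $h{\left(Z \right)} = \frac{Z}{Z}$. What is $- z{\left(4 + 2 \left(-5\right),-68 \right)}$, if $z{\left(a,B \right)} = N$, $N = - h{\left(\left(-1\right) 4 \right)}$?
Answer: $1$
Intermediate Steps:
$h{\left(Z \right)} = 1$
$N = -1$ ($N = \left(-1\right) 1 = -1$)
$z{\left(a,B \right)} = -1$
$- z{\left(4 + 2 \left(-5\right),-68 \right)} = \left(-1\right) \left(-1\right) = 1$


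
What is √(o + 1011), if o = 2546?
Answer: √3557 ≈ 59.641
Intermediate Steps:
√(o + 1011) = √(2546 + 1011) = √3557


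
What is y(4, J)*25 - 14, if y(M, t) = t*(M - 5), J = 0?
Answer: -14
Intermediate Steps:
y(M, t) = t*(-5 + M)
y(4, J)*25 - 14 = (0*(-5 + 4))*25 - 14 = (0*(-1))*25 - 14 = 0*25 - 14 = 0 - 14 = -14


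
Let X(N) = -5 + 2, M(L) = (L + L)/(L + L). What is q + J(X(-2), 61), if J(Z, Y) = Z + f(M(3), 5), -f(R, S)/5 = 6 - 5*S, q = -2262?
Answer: -2170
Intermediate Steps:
M(L) = 1 (M(L) = (2*L)/((2*L)) = (2*L)*(1/(2*L)) = 1)
X(N) = -3
f(R, S) = -30 + 25*S (f(R, S) = -5*(6 - 5*S) = -30 + 25*S)
J(Z, Y) = 95 + Z (J(Z, Y) = Z + (-30 + 25*5) = Z + (-30 + 125) = Z + 95 = 95 + Z)
q + J(X(-2), 61) = -2262 + (95 - 3) = -2262 + 92 = -2170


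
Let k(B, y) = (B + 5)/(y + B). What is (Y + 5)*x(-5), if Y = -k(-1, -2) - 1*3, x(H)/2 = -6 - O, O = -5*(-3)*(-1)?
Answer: 60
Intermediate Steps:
k(B, y) = (5 + B)/(B + y)
O = -15 (O = 15*(-1) = -15)
x(H) = 18 (x(H) = 2*(-6 - 1*(-15)) = 2*(-6 + 15) = 2*9 = 18)
Y = -5/3 (Y = -(5 - 1)/(-1 - 2) - 1*3 = -4/(-3) - 3 = -(-1)*4/3 - 3 = -1*(-4/3) - 3 = 4/3 - 3 = -5/3 ≈ -1.6667)
(Y + 5)*x(-5) = (-5/3 + 5)*18 = (10/3)*18 = 60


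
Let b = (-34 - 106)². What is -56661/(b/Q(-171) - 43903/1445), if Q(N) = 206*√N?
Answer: 6521039631020329965/3697238603729851 - 358265083858605000*I*√19/3697238603729851 ≈ 1763.8 - 422.38*I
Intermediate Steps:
b = 19600 (b = (-140)² = 19600)
-56661/(b/Q(-171) - 43903/1445) = -56661/(19600/((206*√(-171))) - 43903/1445) = -56661/(19600/((206*(3*I*√19))) - 43903*1/1445) = -56661/(19600/((618*I*√19)) - 43903/1445) = -56661/(19600*(-I*√19/11742) - 43903/1445) = -56661/(-9800*I*√19/5871 - 43903/1445) = -56661/(-43903/1445 - 9800*I*√19/5871)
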